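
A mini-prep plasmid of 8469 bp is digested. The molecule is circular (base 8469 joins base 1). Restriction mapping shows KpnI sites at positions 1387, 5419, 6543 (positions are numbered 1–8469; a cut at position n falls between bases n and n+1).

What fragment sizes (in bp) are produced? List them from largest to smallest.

Circular molecule, 3 cuts → 3 fragments:
  5419 − 1387 = 4032 bp
  6543 − 5419 = 1124 bp
  wrap: 8469 − 6543 + 1387 = 3313 bp
Sorted largest to smallest: 4032, 3313, 1124 bp.

4032, 3313, 1124 bp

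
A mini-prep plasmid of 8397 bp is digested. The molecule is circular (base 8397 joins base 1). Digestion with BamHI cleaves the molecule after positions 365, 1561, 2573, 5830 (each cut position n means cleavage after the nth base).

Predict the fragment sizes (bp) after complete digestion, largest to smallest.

3257, 2932, 1196, 1012 bp

Circular molecule, 4 cuts → 4 fragments:
  1561 − 365 = 1196 bp
  2573 − 1561 = 1012 bp
  5830 − 2573 = 3257 bp
  wrap: 8397 − 5830 + 365 = 2932 bp
Sorted largest to smallest: 3257, 2932, 1196, 1012 bp.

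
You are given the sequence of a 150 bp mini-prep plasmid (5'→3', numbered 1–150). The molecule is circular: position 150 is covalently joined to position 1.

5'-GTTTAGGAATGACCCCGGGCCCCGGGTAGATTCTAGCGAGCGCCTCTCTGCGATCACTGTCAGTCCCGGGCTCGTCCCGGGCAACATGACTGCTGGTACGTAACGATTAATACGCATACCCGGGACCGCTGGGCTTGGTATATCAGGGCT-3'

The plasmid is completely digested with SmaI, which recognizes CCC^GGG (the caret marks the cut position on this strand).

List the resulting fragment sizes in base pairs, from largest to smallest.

45, 44, 43, 11, 7 bp

SmaI sites (CCCGGG) start at positions 14, 21, 65, 76, 119.
SmaI cuts after base 3 of each site, so after positions 16, 23, 67, 78, 121.
Circular molecule, 5 cuts → 5 fragments:
  17–23 → 7 bp
  24–67 → 44 bp
  68–78 → 11 bp
  79–121 → 43 bp
  122–150 then 1–16 → 29 + 16 = 45 bp
Sorted largest to smallest: 45, 44, 43, 11, 7 bp.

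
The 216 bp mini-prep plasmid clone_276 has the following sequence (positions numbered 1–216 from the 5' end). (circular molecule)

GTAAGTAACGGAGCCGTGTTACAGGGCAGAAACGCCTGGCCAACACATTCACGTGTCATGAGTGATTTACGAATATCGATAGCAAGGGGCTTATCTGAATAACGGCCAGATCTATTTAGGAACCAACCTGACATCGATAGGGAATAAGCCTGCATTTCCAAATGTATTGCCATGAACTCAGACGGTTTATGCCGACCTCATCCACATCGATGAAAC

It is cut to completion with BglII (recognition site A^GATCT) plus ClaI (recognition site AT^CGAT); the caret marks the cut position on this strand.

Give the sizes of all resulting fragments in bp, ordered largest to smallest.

85, 73, 32, 26 bp

The BglII site (AGATCT) starts at position 108.
BglII cuts after the first base of each site, so after position 108.
ClaI sites (ATCGAT) start at positions 75, 133, 206.
ClaI cuts after base 2 of each site, so after positions 76, 134, 207.
Combined cut positions: 76, 108, 134, 207.
Circular molecule, 4 cuts → 4 fragments:
  77–108 → 32 bp
  109–134 → 26 bp
  135–207 → 73 bp
  208–216 then 1–76 → 9 + 76 = 85 bp
Sorted largest to smallest: 85, 73, 32, 26 bp.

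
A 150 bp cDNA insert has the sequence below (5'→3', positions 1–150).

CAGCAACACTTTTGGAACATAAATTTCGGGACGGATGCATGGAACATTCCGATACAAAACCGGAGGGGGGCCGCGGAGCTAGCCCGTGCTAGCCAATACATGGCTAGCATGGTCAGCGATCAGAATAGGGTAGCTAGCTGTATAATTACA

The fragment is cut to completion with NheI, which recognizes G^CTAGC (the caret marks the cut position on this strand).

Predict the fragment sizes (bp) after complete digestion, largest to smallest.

78, 30, 17, 15, 10 bp

NheI sites (GCTAGC) start at positions 78, 88, 103, 133.
NheI cuts after the first base of each site, so after positions 78, 88, 103, 133.
Linear molecule, 4 cuts → 5 fragments:
  1–78 → 78 bp
  79–88 → 10 bp
  89–103 → 15 bp
  104–133 → 30 bp
  134–150 → 17 bp
Sorted largest to smallest: 78, 30, 17, 15, 10 bp.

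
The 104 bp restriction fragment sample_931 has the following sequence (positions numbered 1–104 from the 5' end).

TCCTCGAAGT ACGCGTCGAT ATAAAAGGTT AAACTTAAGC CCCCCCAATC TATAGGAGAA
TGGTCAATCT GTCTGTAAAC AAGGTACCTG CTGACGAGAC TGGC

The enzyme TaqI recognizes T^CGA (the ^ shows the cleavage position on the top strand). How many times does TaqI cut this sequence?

TCGA occurs starting at positions 4, 16.
TaqI cuts at 2 sites.

2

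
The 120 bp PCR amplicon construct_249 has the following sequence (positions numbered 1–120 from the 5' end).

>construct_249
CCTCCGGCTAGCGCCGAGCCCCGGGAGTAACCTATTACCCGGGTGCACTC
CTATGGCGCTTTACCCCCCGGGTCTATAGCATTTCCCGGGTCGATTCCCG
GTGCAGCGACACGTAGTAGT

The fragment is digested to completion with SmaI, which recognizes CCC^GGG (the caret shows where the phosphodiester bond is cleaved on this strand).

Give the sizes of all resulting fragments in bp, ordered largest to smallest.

SmaI sites (CCCGGG) start at positions 20, 38, 67, 85.
SmaI cuts after base 3 of each site, so after positions 22, 40, 69, 87.
Linear molecule, 4 cuts → 5 fragments:
  1–22 → 22 bp
  23–40 → 18 bp
  41–69 → 29 bp
  70–87 → 18 bp
  88–120 → 33 bp
Sorted largest to smallest: 33, 29, 22, 18, 18 bp.

33, 29, 22, 18, 18 bp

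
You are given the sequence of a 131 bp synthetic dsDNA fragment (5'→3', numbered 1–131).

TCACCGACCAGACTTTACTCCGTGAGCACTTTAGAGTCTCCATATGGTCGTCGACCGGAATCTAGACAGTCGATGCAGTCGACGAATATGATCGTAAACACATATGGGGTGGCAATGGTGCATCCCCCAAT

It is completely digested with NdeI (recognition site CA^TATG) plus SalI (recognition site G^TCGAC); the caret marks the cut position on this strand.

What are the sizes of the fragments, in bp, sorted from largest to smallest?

42, 29, 28, 24, 8 bp

NdeI sites (CATATG) start at positions 41, 101.
NdeI cuts after base 2 of each site, so after positions 42, 102.
SalI sites (GTCGAC) start at positions 50, 78.
SalI cuts after the first base of each site, so after positions 50, 78.
Combined cut positions: 42, 50, 78, 102.
Linear molecule, 4 cuts → 5 fragments:
  1–42 → 42 bp
  43–50 → 8 bp
  51–78 → 28 bp
  79–102 → 24 bp
  103–131 → 29 bp
Sorted largest to smallest: 42, 29, 28, 24, 8 bp.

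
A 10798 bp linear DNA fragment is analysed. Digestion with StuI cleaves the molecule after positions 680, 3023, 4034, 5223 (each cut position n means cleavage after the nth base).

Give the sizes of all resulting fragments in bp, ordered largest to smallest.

5575, 2343, 1189, 1011, 680 bp

Linear molecule, 4 cuts → 5 fragments:
  680 − 0 = 680 bp
  3023 − 680 = 2343 bp
  4034 − 3023 = 1011 bp
  5223 − 4034 = 1189 bp
  10798 − 5223 = 5575 bp
Sorted largest to smallest: 5575, 2343, 1189, 1011, 680 bp.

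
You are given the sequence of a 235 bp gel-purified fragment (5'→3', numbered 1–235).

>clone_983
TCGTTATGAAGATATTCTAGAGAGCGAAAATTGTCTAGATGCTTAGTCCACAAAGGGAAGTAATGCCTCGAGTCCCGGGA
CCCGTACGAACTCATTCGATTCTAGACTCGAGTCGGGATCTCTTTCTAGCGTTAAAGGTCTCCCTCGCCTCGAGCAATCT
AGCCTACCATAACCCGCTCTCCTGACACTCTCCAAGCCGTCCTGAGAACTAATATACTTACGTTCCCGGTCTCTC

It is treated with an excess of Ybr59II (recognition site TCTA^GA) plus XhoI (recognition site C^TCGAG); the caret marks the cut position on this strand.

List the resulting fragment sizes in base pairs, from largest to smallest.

Ybr59II sites (TCTAGA) start at positions 16, 34, 101.
Ybr59II cuts after base 4 of each site, so after positions 19, 37, 104.
XhoI sites (CTCGAG) start at positions 67, 107, 149.
XhoI cuts after the first base of each site, so after positions 67, 107, 149.
Combined cut positions: 19, 37, 67, 104, 107, 149.
Linear molecule, 6 cuts → 7 fragments:
  1–19 → 19 bp
  20–37 → 18 bp
  38–67 → 30 bp
  68–104 → 37 bp
  105–107 → 3 bp
  108–149 → 42 bp
  150–235 → 86 bp
Sorted largest to smallest: 86, 42, 37, 30, 19, 18, 3 bp.

86, 42, 37, 30, 19, 18, 3 bp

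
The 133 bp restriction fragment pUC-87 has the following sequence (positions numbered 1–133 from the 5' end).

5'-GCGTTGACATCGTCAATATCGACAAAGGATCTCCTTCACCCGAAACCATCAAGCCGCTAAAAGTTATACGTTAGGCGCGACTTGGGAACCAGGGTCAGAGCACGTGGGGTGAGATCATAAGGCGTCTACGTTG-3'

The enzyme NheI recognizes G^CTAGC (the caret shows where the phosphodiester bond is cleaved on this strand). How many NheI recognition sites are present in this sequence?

No occurrence of GCTAGC is present in the sequence.
NheI does not cut: 0 sites.

0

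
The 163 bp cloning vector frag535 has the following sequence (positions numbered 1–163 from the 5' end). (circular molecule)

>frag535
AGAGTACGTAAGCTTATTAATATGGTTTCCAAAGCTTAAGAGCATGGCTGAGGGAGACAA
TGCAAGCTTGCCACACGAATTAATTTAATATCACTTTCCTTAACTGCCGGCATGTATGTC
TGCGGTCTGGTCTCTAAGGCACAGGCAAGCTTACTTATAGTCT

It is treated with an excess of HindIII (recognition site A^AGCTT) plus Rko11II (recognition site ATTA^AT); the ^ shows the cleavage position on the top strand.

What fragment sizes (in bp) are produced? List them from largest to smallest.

65, 32, 26, 18, 13, 9 bp

HindIII sites (AAGCTT) start at positions 10, 32, 64, 147.
HindIII cuts after the first base of each site, so after positions 10, 32, 64, 147.
Rko11II sites (ATTAAT) start at positions 16, 79.
Rko11II cuts after base 4 of each site, so after positions 19, 82.
Combined cut positions: 10, 19, 32, 64, 82, 147.
Circular molecule, 6 cuts → 6 fragments:
  11–19 → 9 bp
  20–32 → 13 bp
  33–64 → 32 bp
  65–82 → 18 bp
  83–147 → 65 bp
  148–163 then 1–10 → 16 + 10 = 26 bp
Sorted largest to smallest: 65, 32, 26, 18, 13, 9 bp.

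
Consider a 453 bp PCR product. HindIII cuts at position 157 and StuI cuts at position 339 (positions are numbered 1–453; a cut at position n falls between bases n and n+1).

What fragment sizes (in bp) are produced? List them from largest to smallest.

182, 157, 114 bp

Combined cut positions (sorted): 157, 339.
Linear molecule, 2 cuts → 3 fragments:
  157 − 0 = 157 bp
  339 − 157 = 182 bp
  453 − 339 = 114 bp
Sorted largest to smallest: 182, 157, 114 bp.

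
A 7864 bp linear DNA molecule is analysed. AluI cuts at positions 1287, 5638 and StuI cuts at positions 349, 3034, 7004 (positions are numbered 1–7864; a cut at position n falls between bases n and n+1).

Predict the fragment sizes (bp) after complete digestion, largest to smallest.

Combined cut positions (sorted): 349, 1287, 3034, 5638, 7004.
Linear molecule, 5 cuts → 6 fragments:
  349 − 0 = 349 bp
  1287 − 349 = 938 bp
  3034 − 1287 = 1747 bp
  5638 − 3034 = 2604 bp
  7004 − 5638 = 1366 bp
  7864 − 7004 = 860 bp
Sorted largest to smallest: 2604, 1747, 1366, 938, 860, 349 bp.

2604, 1747, 1366, 938, 860, 349 bp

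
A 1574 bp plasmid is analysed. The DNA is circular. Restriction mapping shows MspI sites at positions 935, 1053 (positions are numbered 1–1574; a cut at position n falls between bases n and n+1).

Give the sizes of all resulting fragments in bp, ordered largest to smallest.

Circular molecule, 2 cuts → 2 fragments:
  1053 − 935 = 118 bp
  wrap: 1574 − 1053 + 935 = 1456 bp
Sorted largest to smallest: 1456, 118 bp.

1456, 118 bp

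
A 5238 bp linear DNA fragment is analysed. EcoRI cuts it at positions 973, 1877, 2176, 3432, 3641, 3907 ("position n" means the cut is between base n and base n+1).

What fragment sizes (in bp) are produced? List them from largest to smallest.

Linear molecule, 6 cuts → 7 fragments:
  973 − 0 = 973 bp
  1877 − 973 = 904 bp
  2176 − 1877 = 299 bp
  3432 − 2176 = 1256 bp
  3641 − 3432 = 209 bp
  3907 − 3641 = 266 bp
  5238 − 3907 = 1331 bp
Sorted largest to smallest: 1331, 1256, 973, 904, 299, 266, 209 bp.

1331, 1256, 973, 904, 299, 266, 209 bp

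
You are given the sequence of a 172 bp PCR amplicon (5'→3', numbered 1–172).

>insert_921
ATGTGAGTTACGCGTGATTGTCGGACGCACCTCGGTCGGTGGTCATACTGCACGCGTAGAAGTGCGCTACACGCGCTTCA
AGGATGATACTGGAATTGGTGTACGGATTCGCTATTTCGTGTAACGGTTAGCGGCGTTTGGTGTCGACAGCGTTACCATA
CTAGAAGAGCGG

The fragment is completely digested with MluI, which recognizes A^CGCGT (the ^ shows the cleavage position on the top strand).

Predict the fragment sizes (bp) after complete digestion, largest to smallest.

120, 42, 10 bp

MluI sites (ACGCGT) start at positions 10, 52.
MluI cuts after the first base of each site, so after positions 10, 52.
Linear molecule, 2 cuts → 3 fragments:
  1–10 → 10 bp
  11–52 → 42 bp
  53–172 → 120 bp
Sorted largest to smallest: 120, 42, 10 bp.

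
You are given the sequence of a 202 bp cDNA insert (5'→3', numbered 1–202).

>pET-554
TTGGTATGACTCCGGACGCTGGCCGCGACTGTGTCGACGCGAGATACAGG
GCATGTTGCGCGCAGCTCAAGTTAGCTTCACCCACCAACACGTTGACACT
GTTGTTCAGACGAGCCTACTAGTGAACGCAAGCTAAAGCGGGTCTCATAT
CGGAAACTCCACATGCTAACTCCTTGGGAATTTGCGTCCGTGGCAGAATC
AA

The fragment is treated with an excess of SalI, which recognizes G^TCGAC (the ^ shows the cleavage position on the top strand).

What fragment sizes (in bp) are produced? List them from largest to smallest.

169, 33 bp

The SalI site (GTCGAC) starts at position 33.
SalI cuts after the first base of each site, so after position 33.
Linear molecule, 1 cut → 2 fragments:
  1–33 → 33 bp
  34–202 → 169 bp
Sorted largest to smallest: 169, 33 bp.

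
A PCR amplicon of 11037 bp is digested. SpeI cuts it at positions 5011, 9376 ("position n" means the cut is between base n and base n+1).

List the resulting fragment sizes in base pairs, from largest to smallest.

5011, 4365, 1661 bp

Linear molecule, 2 cuts → 3 fragments:
  5011 − 0 = 5011 bp
  9376 − 5011 = 4365 bp
  11037 − 9376 = 1661 bp
Sorted largest to smallest: 5011, 4365, 1661 bp.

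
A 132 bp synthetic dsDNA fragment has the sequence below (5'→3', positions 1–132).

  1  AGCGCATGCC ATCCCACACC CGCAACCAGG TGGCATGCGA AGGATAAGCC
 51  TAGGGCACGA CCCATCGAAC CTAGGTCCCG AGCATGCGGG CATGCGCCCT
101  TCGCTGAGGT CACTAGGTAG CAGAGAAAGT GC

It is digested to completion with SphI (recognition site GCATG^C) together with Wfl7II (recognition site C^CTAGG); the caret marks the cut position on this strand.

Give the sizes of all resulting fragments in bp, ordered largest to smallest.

38, 29, 21, 16, 12, 8, 8 bp

SphI sites (GCATGC) start at positions 4, 33, 82, 90.
SphI cuts after base 5 of each site (before the last base), so after positions 8, 37, 86, 94.
Wfl7II sites (CCTAGG) start at positions 49, 70.
Wfl7II cuts after the first base of each site, so after positions 49, 70.
Combined cut positions: 8, 37, 49, 70, 86, 94.
Linear molecule, 6 cuts → 7 fragments:
  1–8 → 8 bp
  9–37 → 29 bp
  38–49 → 12 bp
  50–70 → 21 bp
  71–86 → 16 bp
  87–94 → 8 bp
  95–132 → 38 bp
Sorted largest to smallest: 38, 29, 21, 16, 12, 8, 8 bp.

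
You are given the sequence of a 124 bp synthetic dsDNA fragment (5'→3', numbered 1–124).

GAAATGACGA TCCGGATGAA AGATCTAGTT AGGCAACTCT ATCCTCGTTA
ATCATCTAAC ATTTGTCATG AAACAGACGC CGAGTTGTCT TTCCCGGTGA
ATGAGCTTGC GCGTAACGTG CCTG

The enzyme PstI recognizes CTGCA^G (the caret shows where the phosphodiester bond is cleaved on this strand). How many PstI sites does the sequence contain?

0

No occurrence of CTGCAG is present in the sequence.
PstI does not cut: 0 sites.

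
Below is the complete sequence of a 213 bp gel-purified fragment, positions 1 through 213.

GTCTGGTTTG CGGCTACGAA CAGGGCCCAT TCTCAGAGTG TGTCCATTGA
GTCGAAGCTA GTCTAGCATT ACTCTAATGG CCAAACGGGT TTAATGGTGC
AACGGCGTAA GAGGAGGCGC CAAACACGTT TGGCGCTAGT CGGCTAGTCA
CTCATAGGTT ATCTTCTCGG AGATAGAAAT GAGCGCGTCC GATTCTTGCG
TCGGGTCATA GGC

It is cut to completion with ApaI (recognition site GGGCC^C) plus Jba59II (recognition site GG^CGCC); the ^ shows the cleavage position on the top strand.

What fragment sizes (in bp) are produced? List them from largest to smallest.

The ApaI site (GGGCCC) starts at position 23.
ApaI cuts after base 5 of each site (before the last base), so after position 27.
The Jba59II site (GGCGCC) starts at position 116.
Jba59II cuts after base 2 of each site, so after position 117.
Combined cut positions: 27, 117.
Linear molecule, 2 cuts → 3 fragments:
  1–27 → 27 bp
  28–117 → 90 bp
  118–213 → 96 bp
Sorted largest to smallest: 96, 90, 27 bp.

96, 90, 27 bp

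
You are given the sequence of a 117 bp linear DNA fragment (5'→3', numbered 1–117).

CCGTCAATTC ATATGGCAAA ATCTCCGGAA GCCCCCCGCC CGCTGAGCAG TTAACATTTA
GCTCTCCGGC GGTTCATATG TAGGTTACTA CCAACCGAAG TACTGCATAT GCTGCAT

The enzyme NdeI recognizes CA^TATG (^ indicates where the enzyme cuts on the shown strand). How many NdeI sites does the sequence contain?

CATATG occurs starting at positions 10, 75, 106.
NdeI cuts at 3 sites.

3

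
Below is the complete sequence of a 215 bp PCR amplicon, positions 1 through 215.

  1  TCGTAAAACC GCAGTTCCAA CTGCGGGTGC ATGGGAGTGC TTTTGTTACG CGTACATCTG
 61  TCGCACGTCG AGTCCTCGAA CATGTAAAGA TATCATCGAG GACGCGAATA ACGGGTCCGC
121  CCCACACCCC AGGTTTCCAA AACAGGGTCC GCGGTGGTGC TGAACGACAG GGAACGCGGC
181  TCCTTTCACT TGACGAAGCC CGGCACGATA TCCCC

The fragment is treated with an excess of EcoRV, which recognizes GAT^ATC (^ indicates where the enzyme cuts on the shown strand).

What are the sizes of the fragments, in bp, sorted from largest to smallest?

EcoRV sites (GATATC) start at positions 89, 207.
EcoRV cuts after base 3 of each site, so after positions 91, 209.
Linear molecule, 2 cuts → 3 fragments:
  1–91 → 91 bp
  92–209 → 118 bp
  210–215 → 6 bp
Sorted largest to smallest: 118, 91, 6 bp.

118, 91, 6 bp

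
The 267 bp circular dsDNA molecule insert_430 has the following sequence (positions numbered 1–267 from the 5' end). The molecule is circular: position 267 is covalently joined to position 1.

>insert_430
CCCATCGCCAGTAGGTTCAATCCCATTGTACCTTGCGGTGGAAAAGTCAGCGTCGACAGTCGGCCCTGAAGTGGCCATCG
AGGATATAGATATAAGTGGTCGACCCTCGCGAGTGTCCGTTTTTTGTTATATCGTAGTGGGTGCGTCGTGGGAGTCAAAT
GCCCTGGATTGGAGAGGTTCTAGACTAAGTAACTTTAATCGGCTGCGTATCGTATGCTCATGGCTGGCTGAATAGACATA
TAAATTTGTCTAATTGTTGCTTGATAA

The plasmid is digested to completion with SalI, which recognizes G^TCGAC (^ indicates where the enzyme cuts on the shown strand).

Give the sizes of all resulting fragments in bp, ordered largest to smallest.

220, 47 bp

SalI sites (GTCGAC) start at positions 52, 99.
SalI cuts after the first base of each site, so after positions 52, 99.
Circular molecule, 2 cuts → 2 fragments:
  53–99 → 47 bp
  100–267 then 1–52 → 168 + 52 = 220 bp
Sorted largest to smallest: 220, 47 bp.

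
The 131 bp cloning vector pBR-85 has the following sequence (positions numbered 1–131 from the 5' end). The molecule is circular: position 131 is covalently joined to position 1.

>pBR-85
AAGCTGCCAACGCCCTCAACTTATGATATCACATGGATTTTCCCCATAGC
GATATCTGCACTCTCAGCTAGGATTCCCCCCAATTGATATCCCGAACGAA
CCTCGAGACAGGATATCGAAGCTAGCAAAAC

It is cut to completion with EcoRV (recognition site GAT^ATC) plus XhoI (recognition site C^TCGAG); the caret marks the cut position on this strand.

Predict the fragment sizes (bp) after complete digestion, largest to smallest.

44, 35, 26, 14, 12 bp

EcoRV sites (GATATC) start at positions 25, 51, 86, 112.
EcoRV cuts after base 3 of each site, so after positions 27, 53, 88, 114.
The XhoI site (CTCGAG) starts at position 102.
XhoI cuts after the first base of each site, so after position 102.
Combined cut positions: 27, 53, 88, 102, 114.
Circular molecule, 5 cuts → 5 fragments:
  28–53 → 26 bp
  54–88 → 35 bp
  89–102 → 14 bp
  103–114 → 12 bp
  115–131 then 1–27 → 17 + 27 = 44 bp
Sorted largest to smallest: 44, 35, 26, 14, 12 bp.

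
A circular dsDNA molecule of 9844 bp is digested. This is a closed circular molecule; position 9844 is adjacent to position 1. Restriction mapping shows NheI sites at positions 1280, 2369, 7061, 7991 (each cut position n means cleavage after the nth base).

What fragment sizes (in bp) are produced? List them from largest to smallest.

Circular molecule, 4 cuts → 4 fragments:
  2369 − 1280 = 1089 bp
  7061 − 2369 = 4692 bp
  7991 − 7061 = 930 bp
  wrap: 9844 − 7991 + 1280 = 3133 bp
Sorted largest to smallest: 4692, 3133, 1089, 930 bp.

4692, 3133, 1089, 930 bp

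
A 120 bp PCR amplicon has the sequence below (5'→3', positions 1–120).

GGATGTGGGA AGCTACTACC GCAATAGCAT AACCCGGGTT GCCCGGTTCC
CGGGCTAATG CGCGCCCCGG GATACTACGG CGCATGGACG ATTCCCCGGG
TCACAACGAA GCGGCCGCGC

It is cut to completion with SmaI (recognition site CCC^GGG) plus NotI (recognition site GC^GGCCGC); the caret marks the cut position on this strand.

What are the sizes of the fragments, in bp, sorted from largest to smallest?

SmaI sites (CCCGGG) start at positions 33, 49, 66, 95.
SmaI cuts after base 3 of each site, so after positions 35, 51, 68, 97.
The NotI site (GCGGCCGC) starts at position 111.
NotI cuts after base 2 of each site, so after position 112.
Combined cut positions: 35, 51, 68, 97, 112.
Linear molecule, 5 cuts → 6 fragments:
  1–35 → 35 bp
  36–51 → 16 bp
  52–68 → 17 bp
  69–97 → 29 bp
  98–112 → 15 bp
  113–120 → 8 bp
Sorted largest to smallest: 35, 29, 17, 16, 15, 8 bp.

35, 29, 17, 16, 15, 8 bp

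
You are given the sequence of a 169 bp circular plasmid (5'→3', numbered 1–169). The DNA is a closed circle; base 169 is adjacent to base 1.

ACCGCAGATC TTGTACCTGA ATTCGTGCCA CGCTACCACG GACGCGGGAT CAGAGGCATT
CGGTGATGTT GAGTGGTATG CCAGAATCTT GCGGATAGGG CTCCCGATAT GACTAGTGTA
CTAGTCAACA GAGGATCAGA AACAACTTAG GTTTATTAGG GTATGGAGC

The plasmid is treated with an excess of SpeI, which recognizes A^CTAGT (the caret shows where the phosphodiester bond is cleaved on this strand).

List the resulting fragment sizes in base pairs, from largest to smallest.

161, 8 bp

SpeI sites (ACTAGT) start at positions 112, 120.
SpeI cuts after the first base of each site, so after positions 112, 120.
Circular molecule, 2 cuts → 2 fragments:
  113–120 → 8 bp
  121–169 then 1–112 → 49 + 112 = 161 bp
Sorted largest to smallest: 161, 8 bp.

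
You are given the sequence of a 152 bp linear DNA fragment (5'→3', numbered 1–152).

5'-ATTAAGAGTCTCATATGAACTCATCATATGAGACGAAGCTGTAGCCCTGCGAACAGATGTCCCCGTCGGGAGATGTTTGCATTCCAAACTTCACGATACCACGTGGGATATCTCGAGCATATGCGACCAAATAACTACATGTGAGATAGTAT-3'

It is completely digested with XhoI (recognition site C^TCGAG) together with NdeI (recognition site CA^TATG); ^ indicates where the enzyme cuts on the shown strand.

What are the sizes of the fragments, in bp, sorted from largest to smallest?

The XhoI site (CTCGAG) starts at position 112.
XhoI cuts after the first base of each site, so after position 112.
NdeI sites (CATATG) start at positions 12, 25, 118.
NdeI cuts after base 2 of each site, so after positions 13, 26, 119.
Combined cut positions: 13, 26, 112, 119.
Linear molecule, 4 cuts → 5 fragments:
  1–13 → 13 bp
  14–26 → 13 bp
  27–112 → 86 bp
  113–119 → 7 bp
  120–152 → 33 bp
Sorted largest to smallest: 86, 33, 13, 13, 7 bp.

86, 33, 13, 13, 7 bp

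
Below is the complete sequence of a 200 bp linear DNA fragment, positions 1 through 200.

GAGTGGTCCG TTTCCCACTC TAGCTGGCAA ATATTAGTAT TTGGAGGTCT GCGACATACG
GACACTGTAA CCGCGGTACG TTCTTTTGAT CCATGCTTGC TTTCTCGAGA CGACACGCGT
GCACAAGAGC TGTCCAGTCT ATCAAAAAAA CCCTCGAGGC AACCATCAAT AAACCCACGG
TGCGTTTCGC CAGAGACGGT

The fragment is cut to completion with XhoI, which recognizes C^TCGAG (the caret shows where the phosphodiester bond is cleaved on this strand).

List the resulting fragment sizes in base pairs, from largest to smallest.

104, 49, 47 bp

XhoI sites (CTCGAG) start at positions 104, 153.
XhoI cuts after the first base of each site, so after positions 104, 153.
Linear molecule, 2 cuts → 3 fragments:
  1–104 → 104 bp
  105–153 → 49 bp
  154–200 → 47 bp
Sorted largest to smallest: 104, 49, 47 bp.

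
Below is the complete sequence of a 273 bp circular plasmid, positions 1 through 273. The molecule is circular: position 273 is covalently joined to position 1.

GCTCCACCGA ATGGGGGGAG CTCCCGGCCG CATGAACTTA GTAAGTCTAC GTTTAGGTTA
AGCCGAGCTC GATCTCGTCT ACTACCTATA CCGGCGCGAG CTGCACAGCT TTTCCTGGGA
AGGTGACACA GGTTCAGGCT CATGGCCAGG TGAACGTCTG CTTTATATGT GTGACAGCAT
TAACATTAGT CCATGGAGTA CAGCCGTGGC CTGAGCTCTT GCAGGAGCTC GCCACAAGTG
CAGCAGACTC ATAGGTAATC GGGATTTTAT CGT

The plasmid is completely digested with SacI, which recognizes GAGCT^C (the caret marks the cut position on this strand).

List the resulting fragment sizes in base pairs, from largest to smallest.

148, 66, 47, 12 bp

SacI sites (GAGCTC) start at positions 18, 65, 213, 225.
SacI cuts after base 5 of each site (before the last base), so after positions 22, 69, 217, 229.
Circular molecule, 4 cuts → 4 fragments:
  23–69 → 47 bp
  70–217 → 148 bp
  218–229 → 12 bp
  230–273 then 1–22 → 44 + 22 = 66 bp
Sorted largest to smallest: 148, 66, 47, 12 bp.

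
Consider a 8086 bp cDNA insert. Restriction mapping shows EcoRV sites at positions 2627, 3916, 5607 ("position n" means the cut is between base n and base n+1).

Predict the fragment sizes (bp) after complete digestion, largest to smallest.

Linear molecule, 3 cuts → 4 fragments:
  2627 − 0 = 2627 bp
  3916 − 2627 = 1289 bp
  5607 − 3916 = 1691 bp
  8086 − 5607 = 2479 bp
Sorted largest to smallest: 2627, 2479, 1691, 1289 bp.

2627, 2479, 1691, 1289 bp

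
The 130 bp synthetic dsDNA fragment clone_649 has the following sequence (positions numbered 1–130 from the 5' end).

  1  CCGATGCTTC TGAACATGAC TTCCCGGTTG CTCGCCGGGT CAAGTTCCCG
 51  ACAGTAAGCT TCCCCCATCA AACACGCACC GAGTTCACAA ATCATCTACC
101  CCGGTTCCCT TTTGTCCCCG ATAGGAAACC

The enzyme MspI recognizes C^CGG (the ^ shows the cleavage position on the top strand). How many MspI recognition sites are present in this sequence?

CCGG occurs starting at positions 24, 35, 101.
MspI cuts at 3 sites.

3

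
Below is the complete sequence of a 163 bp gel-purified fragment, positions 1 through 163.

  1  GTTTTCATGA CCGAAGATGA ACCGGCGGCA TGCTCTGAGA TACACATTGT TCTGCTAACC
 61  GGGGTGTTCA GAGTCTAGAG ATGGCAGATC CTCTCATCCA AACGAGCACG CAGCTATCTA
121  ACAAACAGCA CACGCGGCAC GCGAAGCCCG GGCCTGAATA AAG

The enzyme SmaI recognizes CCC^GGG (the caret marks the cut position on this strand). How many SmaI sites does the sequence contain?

CCCGGG occurs starting at position 147.
SmaI cuts at 1 site.

1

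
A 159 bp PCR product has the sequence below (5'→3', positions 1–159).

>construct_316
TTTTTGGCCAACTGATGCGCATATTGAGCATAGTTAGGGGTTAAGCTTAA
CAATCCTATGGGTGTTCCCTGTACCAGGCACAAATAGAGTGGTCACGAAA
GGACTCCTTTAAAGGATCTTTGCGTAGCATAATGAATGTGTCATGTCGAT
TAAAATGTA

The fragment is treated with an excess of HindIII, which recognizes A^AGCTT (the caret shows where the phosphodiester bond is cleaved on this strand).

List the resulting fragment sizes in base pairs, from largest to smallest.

116, 43 bp

The HindIII site (AAGCTT) starts at position 43.
HindIII cuts after the first base of each site, so after position 43.
Linear molecule, 1 cut → 2 fragments:
  1–43 → 43 bp
  44–159 → 116 bp
Sorted largest to smallest: 116, 43 bp.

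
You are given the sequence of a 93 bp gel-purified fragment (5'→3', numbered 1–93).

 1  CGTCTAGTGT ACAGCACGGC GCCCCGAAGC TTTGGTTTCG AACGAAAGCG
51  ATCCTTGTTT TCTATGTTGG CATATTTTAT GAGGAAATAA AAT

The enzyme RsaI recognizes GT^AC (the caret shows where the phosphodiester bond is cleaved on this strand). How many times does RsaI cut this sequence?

GTAC occurs starting at position 9.
RsaI cuts at 1 site.

1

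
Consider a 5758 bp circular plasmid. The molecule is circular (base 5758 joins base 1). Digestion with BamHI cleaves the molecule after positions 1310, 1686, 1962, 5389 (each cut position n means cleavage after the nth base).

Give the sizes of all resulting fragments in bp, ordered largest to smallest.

Circular molecule, 4 cuts → 4 fragments:
  1686 − 1310 = 376 bp
  1962 − 1686 = 276 bp
  5389 − 1962 = 3427 bp
  wrap: 5758 − 5389 + 1310 = 1679 bp
Sorted largest to smallest: 3427, 1679, 376, 276 bp.

3427, 1679, 376, 276 bp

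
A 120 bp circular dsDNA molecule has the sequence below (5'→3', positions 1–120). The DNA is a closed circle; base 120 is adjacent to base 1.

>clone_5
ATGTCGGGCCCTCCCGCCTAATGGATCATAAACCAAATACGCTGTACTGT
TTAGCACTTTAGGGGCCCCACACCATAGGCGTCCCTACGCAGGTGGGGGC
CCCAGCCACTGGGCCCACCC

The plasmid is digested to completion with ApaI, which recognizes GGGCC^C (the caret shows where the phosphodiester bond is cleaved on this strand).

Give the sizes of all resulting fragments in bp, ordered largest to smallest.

ApaI sites (GGGCCC) start at positions 6, 63, 97, 111.
ApaI cuts after base 5 of each site (before the last base), so after positions 10, 67, 101, 115.
Circular molecule, 4 cuts → 4 fragments:
  11–67 → 57 bp
  68–101 → 34 bp
  102–115 → 14 bp
  116–120 then 1–10 → 5 + 10 = 15 bp
Sorted largest to smallest: 57, 34, 15, 14 bp.

57, 34, 15, 14 bp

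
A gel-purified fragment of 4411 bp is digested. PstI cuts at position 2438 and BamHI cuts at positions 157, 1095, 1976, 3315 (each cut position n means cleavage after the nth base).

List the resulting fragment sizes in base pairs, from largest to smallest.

1096, 938, 881, 877, 462, 157 bp

Combined cut positions (sorted): 157, 1095, 1976, 2438, 3315.
Linear molecule, 5 cuts → 6 fragments:
  157 − 0 = 157 bp
  1095 − 157 = 938 bp
  1976 − 1095 = 881 bp
  2438 − 1976 = 462 bp
  3315 − 2438 = 877 bp
  4411 − 3315 = 1096 bp
Sorted largest to smallest: 1096, 938, 881, 877, 462, 157 bp.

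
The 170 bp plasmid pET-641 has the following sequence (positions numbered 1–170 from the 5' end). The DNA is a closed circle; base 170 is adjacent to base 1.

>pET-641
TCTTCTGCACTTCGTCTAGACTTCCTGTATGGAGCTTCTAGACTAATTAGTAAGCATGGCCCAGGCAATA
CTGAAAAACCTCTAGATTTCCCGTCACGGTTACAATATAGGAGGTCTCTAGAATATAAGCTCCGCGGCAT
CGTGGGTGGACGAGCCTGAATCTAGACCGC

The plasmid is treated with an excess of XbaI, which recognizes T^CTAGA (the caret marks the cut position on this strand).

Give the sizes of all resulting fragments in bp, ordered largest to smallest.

XbaI sites (TCTAGA) start at positions 15, 37, 81, 117, 161.
XbaI cuts after the first base of each site, so after positions 15, 37, 81, 117, 161.
Circular molecule, 5 cuts → 5 fragments:
  16–37 → 22 bp
  38–81 → 44 bp
  82–117 → 36 bp
  118–161 → 44 bp
  162–170 then 1–15 → 9 + 15 = 24 bp
Sorted largest to smallest: 44, 44, 36, 24, 22 bp.

44, 44, 36, 24, 22 bp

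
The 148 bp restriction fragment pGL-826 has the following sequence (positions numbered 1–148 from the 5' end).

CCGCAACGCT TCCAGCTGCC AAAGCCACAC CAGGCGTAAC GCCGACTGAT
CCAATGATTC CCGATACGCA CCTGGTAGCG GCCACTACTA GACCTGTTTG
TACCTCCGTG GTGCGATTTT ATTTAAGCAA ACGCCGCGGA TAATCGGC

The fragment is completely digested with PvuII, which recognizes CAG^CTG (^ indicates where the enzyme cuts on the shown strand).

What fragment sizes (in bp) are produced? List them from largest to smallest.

The PvuII site (CAGCTG) starts at position 13.
PvuII cuts after base 3 of each site, so after position 15.
Linear molecule, 1 cut → 2 fragments:
  1–15 → 15 bp
  16–148 → 133 bp
Sorted largest to smallest: 133, 15 bp.

133, 15 bp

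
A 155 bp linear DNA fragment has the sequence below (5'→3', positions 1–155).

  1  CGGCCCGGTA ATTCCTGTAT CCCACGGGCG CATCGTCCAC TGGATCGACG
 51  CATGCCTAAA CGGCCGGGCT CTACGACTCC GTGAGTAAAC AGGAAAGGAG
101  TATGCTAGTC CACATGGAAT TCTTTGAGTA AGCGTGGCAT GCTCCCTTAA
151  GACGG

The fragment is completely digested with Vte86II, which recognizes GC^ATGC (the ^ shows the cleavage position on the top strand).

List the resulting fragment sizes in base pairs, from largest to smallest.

87, 51, 17 bp

Vte86II sites (GCATGC) start at positions 50, 137.
Vte86II cuts after base 2 of each site, so after positions 51, 138.
Linear molecule, 2 cuts → 3 fragments:
  1–51 → 51 bp
  52–138 → 87 bp
  139–155 → 17 bp
Sorted largest to smallest: 87, 51, 17 bp.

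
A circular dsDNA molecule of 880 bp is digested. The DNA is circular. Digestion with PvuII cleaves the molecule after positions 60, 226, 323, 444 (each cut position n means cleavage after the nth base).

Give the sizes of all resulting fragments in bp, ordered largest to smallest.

Circular molecule, 4 cuts → 4 fragments:
  226 − 60 = 166 bp
  323 − 226 = 97 bp
  444 − 323 = 121 bp
  wrap: 880 − 444 + 60 = 496 bp
Sorted largest to smallest: 496, 166, 121, 97 bp.

496, 166, 121, 97 bp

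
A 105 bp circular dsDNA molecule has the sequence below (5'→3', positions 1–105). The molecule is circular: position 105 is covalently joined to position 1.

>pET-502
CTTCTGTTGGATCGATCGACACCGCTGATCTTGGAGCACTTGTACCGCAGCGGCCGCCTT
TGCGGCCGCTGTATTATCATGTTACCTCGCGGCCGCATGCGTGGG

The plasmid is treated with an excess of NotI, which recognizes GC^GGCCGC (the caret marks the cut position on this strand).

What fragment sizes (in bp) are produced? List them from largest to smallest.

NotI sites (GCGGCCGC) start at positions 50, 62, 89.
NotI cuts after base 2 of each site, so after positions 51, 63, 90.
Circular molecule, 3 cuts → 3 fragments:
  52–63 → 12 bp
  64–90 → 27 bp
  91–105 then 1–51 → 15 + 51 = 66 bp
Sorted largest to smallest: 66, 27, 12 bp.

66, 27, 12 bp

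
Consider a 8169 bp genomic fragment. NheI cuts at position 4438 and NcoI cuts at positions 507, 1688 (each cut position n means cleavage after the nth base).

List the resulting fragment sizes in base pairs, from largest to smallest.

Combined cut positions (sorted): 507, 1688, 4438.
Linear molecule, 3 cuts → 4 fragments:
  507 − 0 = 507 bp
  1688 − 507 = 1181 bp
  4438 − 1688 = 2750 bp
  8169 − 4438 = 3731 bp
Sorted largest to smallest: 3731, 2750, 1181, 507 bp.

3731, 2750, 1181, 507 bp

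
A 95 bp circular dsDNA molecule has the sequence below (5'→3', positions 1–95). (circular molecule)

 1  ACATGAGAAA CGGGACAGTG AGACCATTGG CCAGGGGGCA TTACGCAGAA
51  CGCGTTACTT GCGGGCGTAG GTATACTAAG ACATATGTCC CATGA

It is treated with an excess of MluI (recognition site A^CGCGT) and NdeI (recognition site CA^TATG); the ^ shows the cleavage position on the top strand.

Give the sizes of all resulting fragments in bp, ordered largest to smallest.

The MluI site (ACGCGT) starts at position 50.
MluI cuts after the first base of each site, so after position 50.
The NdeI site (CATATG) starts at position 82.
NdeI cuts after base 2 of each site, so after position 83.
Combined cut positions: 50, 83.
Circular molecule, 2 cuts → 2 fragments:
  51–83 → 33 bp
  84–95 then 1–50 → 12 + 50 = 62 bp
Sorted largest to smallest: 62, 33 bp.

62, 33 bp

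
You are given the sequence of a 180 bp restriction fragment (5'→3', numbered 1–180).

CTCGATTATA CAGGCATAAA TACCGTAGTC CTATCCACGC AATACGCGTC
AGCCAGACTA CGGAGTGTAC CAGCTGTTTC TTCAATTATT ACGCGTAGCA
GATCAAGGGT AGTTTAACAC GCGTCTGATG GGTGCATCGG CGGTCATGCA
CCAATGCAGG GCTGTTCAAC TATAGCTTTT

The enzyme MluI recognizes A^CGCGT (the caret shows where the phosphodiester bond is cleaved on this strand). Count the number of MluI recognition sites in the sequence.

3

ACGCGT occurs starting at positions 44, 91, 119.
MluI cuts at 3 sites.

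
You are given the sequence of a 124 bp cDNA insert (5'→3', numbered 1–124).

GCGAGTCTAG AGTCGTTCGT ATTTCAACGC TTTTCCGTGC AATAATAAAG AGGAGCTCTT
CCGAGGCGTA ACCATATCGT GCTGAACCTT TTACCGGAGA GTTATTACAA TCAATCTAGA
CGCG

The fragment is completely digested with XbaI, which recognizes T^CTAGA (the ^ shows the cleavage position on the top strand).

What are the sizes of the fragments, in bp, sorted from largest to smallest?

109, 9, 6 bp

XbaI sites (TCTAGA) start at positions 6, 115.
XbaI cuts after the first base of each site, so after positions 6, 115.
Linear molecule, 2 cuts → 3 fragments:
  1–6 → 6 bp
  7–115 → 109 bp
  116–124 → 9 bp
Sorted largest to smallest: 109, 9, 6 bp.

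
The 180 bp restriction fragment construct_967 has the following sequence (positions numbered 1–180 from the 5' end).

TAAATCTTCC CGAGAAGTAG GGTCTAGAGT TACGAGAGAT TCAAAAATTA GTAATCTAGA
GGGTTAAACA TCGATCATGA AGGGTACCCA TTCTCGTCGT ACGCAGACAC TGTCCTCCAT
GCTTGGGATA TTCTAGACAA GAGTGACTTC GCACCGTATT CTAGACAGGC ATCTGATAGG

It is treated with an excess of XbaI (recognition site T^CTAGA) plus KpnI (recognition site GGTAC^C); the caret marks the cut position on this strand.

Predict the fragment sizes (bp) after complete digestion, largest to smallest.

45, 32, 32, 28, 23, 20 bp

XbaI sites (TCTAGA) start at positions 23, 55, 132, 160.
XbaI cuts after the first base of each site, so after positions 23, 55, 132, 160.
The KpnI site (GGTACC) starts at position 83.
KpnI cuts after base 5 of each site (before the last base), so after position 87.
Combined cut positions: 23, 55, 87, 132, 160.
Linear molecule, 5 cuts → 6 fragments:
  1–23 → 23 bp
  24–55 → 32 bp
  56–87 → 32 bp
  88–132 → 45 bp
  133–160 → 28 bp
  161–180 → 20 bp
Sorted largest to smallest: 45, 32, 32, 28, 23, 20 bp.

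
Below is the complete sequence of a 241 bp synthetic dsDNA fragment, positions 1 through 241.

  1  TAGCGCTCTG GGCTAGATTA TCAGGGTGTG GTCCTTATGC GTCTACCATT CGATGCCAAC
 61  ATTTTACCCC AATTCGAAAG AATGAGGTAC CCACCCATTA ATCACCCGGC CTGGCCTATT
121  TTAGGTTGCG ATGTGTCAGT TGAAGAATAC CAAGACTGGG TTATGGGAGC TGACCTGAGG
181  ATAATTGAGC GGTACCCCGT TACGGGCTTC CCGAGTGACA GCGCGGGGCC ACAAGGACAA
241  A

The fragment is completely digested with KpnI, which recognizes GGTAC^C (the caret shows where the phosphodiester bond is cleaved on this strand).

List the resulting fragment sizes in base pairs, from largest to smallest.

KpnI sites (GGTACC) start at positions 86, 191.
KpnI cuts after base 5 of each site (before the last base), so after positions 90, 195.
Linear molecule, 2 cuts → 3 fragments:
  1–90 → 90 bp
  91–195 → 105 bp
  196–241 → 46 bp
Sorted largest to smallest: 105, 90, 46 bp.

105, 90, 46 bp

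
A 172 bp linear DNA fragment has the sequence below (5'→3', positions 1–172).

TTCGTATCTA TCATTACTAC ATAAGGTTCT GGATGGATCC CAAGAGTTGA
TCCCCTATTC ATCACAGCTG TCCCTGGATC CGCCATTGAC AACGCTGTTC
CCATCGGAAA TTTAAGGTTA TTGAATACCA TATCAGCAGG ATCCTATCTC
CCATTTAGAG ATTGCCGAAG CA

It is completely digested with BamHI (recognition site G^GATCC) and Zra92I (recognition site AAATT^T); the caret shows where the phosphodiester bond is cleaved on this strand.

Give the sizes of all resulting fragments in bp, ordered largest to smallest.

41, 36, 35, 33, 27 bp

BamHI sites (GGATCC) start at positions 35, 76, 139.
BamHI cuts after the first base of each site, so after positions 35, 76, 139.
The Zra92I site (AAATTT) starts at position 108.
Zra92I cuts after base 5 of each site (before the last base), so after position 112.
Combined cut positions: 35, 76, 112, 139.
Linear molecule, 4 cuts → 5 fragments:
  1–35 → 35 bp
  36–76 → 41 bp
  77–112 → 36 bp
  113–139 → 27 bp
  140–172 → 33 bp
Sorted largest to smallest: 41, 36, 35, 33, 27 bp.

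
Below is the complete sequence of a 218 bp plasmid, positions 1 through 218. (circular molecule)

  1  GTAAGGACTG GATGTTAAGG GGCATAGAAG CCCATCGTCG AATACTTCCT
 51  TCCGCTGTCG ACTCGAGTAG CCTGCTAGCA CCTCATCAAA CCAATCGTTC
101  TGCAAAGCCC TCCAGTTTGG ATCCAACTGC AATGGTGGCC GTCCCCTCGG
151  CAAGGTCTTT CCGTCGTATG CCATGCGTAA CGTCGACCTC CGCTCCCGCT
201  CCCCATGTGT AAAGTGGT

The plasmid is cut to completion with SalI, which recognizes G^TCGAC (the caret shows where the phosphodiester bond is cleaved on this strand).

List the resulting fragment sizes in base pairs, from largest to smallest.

125, 93 bp

SalI sites (GTCGAC) start at positions 57, 182.
SalI cuts after the first base of each site, so after positions 57, 182.
Circular molecule, 2 cuts → 2 fragments:
  58–182 → 125 bp
  183–218 then 1–57 → 36 + 57 = 93 bp
Sorted largest to smallest: 125, 93 bp.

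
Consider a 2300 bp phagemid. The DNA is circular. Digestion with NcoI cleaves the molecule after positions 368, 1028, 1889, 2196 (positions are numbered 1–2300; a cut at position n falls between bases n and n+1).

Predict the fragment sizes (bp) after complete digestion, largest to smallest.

Circular molecule, 4 cuts → 4 fragments:
  1028 − 368 = 660 bp
  1889 − 1028 = 861 bp
  2196 − 1889 = 307 bp
  wrap: 2300 − 2196 + 368 = 472 bp
Sorted largest to smallest: 861, 660, 472, 307 bp.

861, 660, 472, 307 bp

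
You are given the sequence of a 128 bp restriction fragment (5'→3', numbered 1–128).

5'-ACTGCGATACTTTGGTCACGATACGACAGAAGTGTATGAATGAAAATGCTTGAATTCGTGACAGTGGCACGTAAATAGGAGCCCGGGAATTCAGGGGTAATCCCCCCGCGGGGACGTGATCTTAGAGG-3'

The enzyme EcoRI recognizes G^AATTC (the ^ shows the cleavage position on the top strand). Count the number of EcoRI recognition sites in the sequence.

GAATTC occurs starting at positions 52, 87.
EcoRI cuts at 2 sites.

2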